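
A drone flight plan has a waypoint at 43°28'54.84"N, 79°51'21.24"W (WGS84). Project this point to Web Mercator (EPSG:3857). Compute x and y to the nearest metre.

Web Mercator is spherical with R = a = 6378137 m.
x = R·λ = 6378137 × -1.393748382 = -8889518.125 m.
y = R·ln tan(π/4 + φ/2) = 6378137 × 0.844386374 = 5385611.975 m.

x -8889518 m, y 5385612 m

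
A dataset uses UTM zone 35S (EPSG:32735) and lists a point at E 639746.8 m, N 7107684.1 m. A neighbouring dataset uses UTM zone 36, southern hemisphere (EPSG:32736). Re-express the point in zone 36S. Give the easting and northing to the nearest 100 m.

E 39700 m, N 7100300 m

UTM 35S → geographic: φ = -26.14339959°, λ = 28.39799976°.
UTM 36S (λ₀ = 33°) forward: E = 39698.357 m, N = 7100278.647 m.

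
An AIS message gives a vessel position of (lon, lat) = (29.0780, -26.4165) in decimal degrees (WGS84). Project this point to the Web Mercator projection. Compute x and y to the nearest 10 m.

x 3236950 m, y -3050760 m

Web Mercator is spherical with R = a = 6378137 m.
x = R·λ = 6378137 × 0.507506840 = 3236948.153 m.
y = R·ln tan(π/4 + φ/2) = 6378137 × -0.478314964 = -3050758.372 m.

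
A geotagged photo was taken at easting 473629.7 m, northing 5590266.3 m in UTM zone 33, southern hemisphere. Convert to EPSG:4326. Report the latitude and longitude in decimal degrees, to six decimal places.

lat -39.837200°, lon 14.691799°

Zone 33S: λ₀ = 15°, k₀ = 0.9996, false easting 500000 m, false northing 10000000 m.
Meridian distance M = (N − FN)/k₀ = -4411498.3 m.
Inverse transverse Mercator on WGS84 gives φ = -39.83719999°, λ = 14.69179944°.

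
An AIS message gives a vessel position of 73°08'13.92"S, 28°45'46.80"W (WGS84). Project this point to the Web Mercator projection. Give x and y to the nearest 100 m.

x -3201900 m, y -12175900 m

Web Mercator is spherical with R = a = 6378137 m.
x = R·λ = 6378137 × -0.502009053 = -3201882.514 m.
y = R·ln tan(π/4 + φ/2) = 6378137 × -1.909009172 = -12175922.031 m.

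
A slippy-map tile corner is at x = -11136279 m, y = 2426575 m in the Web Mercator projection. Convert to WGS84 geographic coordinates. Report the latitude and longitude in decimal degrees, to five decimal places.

lat 21.29070°, lon -100.03890°

R = 6378137 m. λ = x/R = -100.03889634°.
φ = 2·arctan(exp(y/R)) − 90° = 2·arctan(1.46295) − 90° = 21.29069661°.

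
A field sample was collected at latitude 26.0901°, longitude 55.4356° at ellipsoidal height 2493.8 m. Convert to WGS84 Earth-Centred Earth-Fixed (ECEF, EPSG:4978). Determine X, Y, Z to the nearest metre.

WGS84: a = 6378137 m, e² = 0.006694380; N(φ) = a/√(1−e²sin²φ) = 6382270.092 m.
X = (N+h)·cosφ·cosλ = 3253184.5003 m; Y = (N+h)·cosφ·sinλ = 4722033.760 m; Z = (N(1−e²)+h)·sinφ = 2789127.052 m.

X 3253185 m, Y 4722034 m, Z 2789127 m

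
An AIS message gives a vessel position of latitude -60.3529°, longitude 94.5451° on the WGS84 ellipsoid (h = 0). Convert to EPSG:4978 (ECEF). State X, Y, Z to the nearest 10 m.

X -250650 m, Y 3153050 m, Z -5520030 m

WGS84: a = 6378137 m, e² = 0.006694380; N(φ) = a/√(1−e²sin²φ) = 6394323.505 m.
X = (N+h)·cosφ·cosλ = -250647.586 m; Y = (N+h)·cosφ·sinλ = 3153046.708 m; Z = (N(1−e²)+h)·sinφ = -5520031.371 m.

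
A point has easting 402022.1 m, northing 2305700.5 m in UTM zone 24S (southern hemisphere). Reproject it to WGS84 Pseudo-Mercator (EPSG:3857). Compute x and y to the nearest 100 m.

x -4618500 m, y -10857300 m

Unproject from UTM 24S (λ₀ = -39°) → φ = -69.34030019°, λ = -41.48890062°.
Web Mercator (R = 6378137 m): x = -4618523.291 m, y = -10857320.603 m.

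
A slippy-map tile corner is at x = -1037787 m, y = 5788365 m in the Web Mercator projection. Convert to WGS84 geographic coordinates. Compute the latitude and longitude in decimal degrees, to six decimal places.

R = 6378137 m. λ = x/R = -9.32259924°.
φ = 2·arctan(exp(y/R)) − 90° = 2·arctan(2.47820) − 90° = 46.04999764°.

lat 46.049998°, lon -9.322599°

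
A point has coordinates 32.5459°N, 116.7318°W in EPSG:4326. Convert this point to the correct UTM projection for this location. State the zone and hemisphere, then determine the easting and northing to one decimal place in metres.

Zone 11N: E 525181.7 m, N 3600978.9 m

Longitude -116.7318° lies in the 6° band [-120°, -114°), giving zone 11; latitude is north of the equator, so 11N.
Zone 11 central meridian λ₀ = 6×11 − 183 = -117°; Δλ = +0.2682°.
Transverse Mercator on WGS84 with k₀ = 0.9996 gives E = 525181.719 m, N = 3600978.911 m.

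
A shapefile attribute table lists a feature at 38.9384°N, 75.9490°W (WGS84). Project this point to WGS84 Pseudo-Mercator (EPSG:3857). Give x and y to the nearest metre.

x -8454604 m, y 4712852 m

Web Mercator is spherical with R = a = 6378137 m.
x = R·λ = 6378137 × -1.325560114 = -8454604.006 m.
y = R·ln tan(π/4 + φ/2) = 6378137 × 0.738907261 = 4712851.738 m.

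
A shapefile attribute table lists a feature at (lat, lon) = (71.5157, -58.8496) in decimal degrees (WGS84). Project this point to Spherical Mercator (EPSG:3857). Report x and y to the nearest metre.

Web Mercator is spherical with R = a = 6378137 m.
x = R·λ = 6378137 × -1.027119283 = -6551107.505 m.
y = R·ln tan(π/4 + φ/2) = 6378137 × 1.815726174 = 11580950.293 m.

x -6551108 m, y 11580950 m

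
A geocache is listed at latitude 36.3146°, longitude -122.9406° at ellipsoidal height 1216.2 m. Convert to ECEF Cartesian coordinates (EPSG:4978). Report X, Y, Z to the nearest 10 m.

X -2798440 m, Y -4319020 m, Z 3757100 m

WGS84: a = 6378137 m, e² = 0.006694380; N(φ) = a/√(1−e²sin²φ) = 6385637.734 m.
X = (N+h)·cosφ·cosλ = -2798444.694 m; Y = (N+h)·cosφ·sinλ = -4319023.124 m; Z = (N(1−e²)+h)·sinφ = 3757097.124 m.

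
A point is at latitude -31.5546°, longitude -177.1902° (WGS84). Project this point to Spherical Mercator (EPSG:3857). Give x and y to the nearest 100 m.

Web Mercator is spherical with R = a = 6378137 m.
x = R·λ = 6378137 × -3.092552392 = -19724722.838 m.
y = R·ln tan(π/4 + φ/2) = 6378137 × -0.580888418 = -3704985.912 m.

x -19724700 m, y -3705000 m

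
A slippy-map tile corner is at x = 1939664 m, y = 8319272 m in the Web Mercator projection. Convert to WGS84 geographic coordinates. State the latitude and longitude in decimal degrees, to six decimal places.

R = 6378137 m. λ = x/R = 17.42429817°.
φ = 2·arctan(exp(y/R)) − 90° = 2·arctan(3.68526) − 90° = 59.63660215°.

lat 59.636602°, lon 17.424298°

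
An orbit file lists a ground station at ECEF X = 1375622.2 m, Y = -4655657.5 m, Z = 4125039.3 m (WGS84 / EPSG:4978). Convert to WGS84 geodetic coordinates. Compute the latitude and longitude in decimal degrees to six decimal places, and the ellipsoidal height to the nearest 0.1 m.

lat 40.544900°, lon -73.539000°, h 1368.2 m

λ = atan2(Y, X) = -73.53900014°; p = √(X²+Y²) = 4854635.2 m.
Bowring's method on WGS84 (a = 6378137 m, b = 6356752.314 m) gives φ = 40.54489972°, h = 1368.201 m.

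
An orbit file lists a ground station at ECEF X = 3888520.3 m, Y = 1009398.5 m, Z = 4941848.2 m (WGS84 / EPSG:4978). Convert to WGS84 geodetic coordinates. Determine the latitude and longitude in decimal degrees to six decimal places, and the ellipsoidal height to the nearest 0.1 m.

λ = atan2(Y, X) = 14.55189980°; p = √(X²+Y²) = 4017396.6 m.
Bowring's method on WGS84 (a = 6378137 m, b = 6356752.314 m) gives φ = 51.07930004°, h = 3542.893 m.

lat 51.079300°, lon 14.551900°, h 3542.9 m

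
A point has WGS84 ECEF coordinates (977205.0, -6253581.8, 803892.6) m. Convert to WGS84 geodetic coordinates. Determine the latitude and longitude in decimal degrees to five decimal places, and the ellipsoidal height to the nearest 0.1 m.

λ = atan2(Y, X) = -81.11859992°; p = √(X²+Y²) = 6329471.9 m.
Bowring's method on WGS84 (a = 6378137 m, b = 6356752.314 m) gives φ = 7.28649996°, h = 2522.204 m.

lat 7.28650°, lon -81.11860°, h 2522.2 m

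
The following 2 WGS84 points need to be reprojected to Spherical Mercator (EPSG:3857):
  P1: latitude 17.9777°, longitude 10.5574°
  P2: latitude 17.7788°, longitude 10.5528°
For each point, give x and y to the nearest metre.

P1: x 1175244 m, y 2034939 m; P2: x 1174732 m, y 2011674 m

Web Mercator: x = R·λ, y = R·ln tan(π/4+φ/2), R = 6378137 m.
P1 (17.9777°, 10.5574°) → (1175244.392, 2034938.534) m.
P2 (17.7788°, 10.5528°) → (1174732.322, 2011673.635) m.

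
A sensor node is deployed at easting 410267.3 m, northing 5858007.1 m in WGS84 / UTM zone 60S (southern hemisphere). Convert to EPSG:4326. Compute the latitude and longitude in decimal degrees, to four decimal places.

lat -37.4204°, lon 175.9859°

Zone 60S: λ₀ = 177°, k₀ = 0.9996, false easting 500000 m, false northing 10000000 m.
Meridian distance M = (N − FN)/k₀ = -4143650.4 m.
Inverse transverse Mercator on WGS84 gives φ = -37.42039962°, λ = 175.98589974°.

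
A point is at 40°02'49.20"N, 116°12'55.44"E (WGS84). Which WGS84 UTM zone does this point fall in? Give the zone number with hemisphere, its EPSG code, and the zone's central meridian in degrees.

UTM zone = ⌊(λ + 180)/6⌋ + 1; 116.2154° ∈ [114°, 120°) → zone 50.
Hemisphere: N (φ ≥ 0).
Central meridian λ₀ = 6×50 − 183 = 117°.
EPSG code: 32650.

Zone 50N (EPSG:32650), central meridian 117°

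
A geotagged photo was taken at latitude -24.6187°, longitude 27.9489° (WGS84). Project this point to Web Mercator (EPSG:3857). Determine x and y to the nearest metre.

x 3111257 m, y -2828983 m

Web Mercator is spherical with R = a = 6378137 m.
x = R·λ = 6378137 × 0.487800327 = 3111257.316 m.
y = R·ln tan(π/4 + φ/2) = 6378137 × -0.443543732 = -2828982.685 m.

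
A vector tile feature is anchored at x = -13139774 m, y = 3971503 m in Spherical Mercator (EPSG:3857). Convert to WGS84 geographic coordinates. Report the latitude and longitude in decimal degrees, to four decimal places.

lat 33.5722°, lon -118.0366°

R = 6378137 m. λ = x/R = -118.03659814°.
φ = 2·arctan(exp(y/R)) − 90° = 2·arctan(1.86391) − 90° = 33.57220320°.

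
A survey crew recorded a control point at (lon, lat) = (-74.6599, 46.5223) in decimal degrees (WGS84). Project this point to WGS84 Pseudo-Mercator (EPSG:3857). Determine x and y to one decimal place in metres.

x -8311102.1 m, y 5864446.9 m

Web Mercator is spherical with R = a = 6378137 m.
x = R·λ = 6378137 × -1.303061074 = -8311102.051 m.
y = R·ln tan(π/4 + φ/2) = 6378137 × 0.919460790 = 5864446.887 m.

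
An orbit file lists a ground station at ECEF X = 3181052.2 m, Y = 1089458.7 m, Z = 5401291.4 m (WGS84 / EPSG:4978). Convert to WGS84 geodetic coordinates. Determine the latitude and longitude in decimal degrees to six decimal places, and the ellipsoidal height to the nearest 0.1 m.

lat 58.269100°, lon 18.905499°, h -316.9 m

λ = atan2(Y, X) = 18.90549895°; p = √(X²+Y²) = 3362441.6 m.
Bowring's method on WGS84 (a = 6378137 m, b = 6356752.314 m) gives φ = 58.26909989°, h = -316.863 m.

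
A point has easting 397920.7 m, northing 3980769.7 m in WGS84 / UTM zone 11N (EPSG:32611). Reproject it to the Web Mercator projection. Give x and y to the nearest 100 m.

Unproject from UTM 11N (λ₀ = -117°) → φ = 35.96599999°, λ = -118.13209956°.
Web Mercator (R = 6378137 m): x = -13150405.169 m, y = 4295944.032 m.

x -13150400 m, y 4295900 m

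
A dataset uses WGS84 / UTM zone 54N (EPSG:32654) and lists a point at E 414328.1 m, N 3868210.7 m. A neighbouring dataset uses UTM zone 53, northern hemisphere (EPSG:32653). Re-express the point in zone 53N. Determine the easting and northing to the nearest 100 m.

UTM 54N → geographic: φ = 34.95280004°, λ = 140.06169991°.
UTM 53N (λ₀ = 135°) forward: E = 962361.543 m, N = 3879527.342 m.

E 962400 m, N 3879500 m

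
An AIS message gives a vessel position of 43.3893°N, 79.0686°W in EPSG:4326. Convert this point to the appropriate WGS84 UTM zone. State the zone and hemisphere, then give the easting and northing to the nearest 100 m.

Zone 17N: E 656400 m, N 4805900 m

Longitude -79.0686° lies in the 6° band [-84°, -78°), giving zone 17; latitude is north of the equator, so 17N.
Zone 17 central meridian λ₀ = 6×17 − 183 = -81°; Δλ = +1.9314°.
Transverse Mercator on WGS84 with k₀ = 0.9996 gives E = 656429.429 m, N = 4805858.922 m.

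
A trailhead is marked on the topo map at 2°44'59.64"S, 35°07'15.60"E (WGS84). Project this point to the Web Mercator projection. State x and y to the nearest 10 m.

x 3909650 m, y -306240 m

Web Mercator is spherical with R = a = 6378137 m.
x = R·λ = 6378137 × 0.612977087 = 3909651.836 m.
y = R·ln tan(π/4 + φ/2) = 6378137 × -0.048013246 = -306235.059 m.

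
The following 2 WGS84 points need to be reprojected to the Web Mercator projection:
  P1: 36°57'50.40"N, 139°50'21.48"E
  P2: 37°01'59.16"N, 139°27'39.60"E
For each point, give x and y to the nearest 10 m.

Web Mercator: x = R·λ, y = R·ln tan(π/4+φ/2), R = 6378137 m.
P1 (36.9640°, 139.8393°) → (15566839.669, 4434090.039) m.
P2 (37.0331°, 139.4610°) → (15524727.506, 4443721.505) m.

P1: x 15566840 m, y 4434090 m; P2: x 15524730 m, y 4443720 m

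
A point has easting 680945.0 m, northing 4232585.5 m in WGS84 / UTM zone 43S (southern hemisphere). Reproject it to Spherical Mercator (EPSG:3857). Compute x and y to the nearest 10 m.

Unproject from UTM 43S (λ₀ = 75°) → φ = -52.02780040°, λ = 77.63759990°.
Web Mercator (R = 6378137 m): x = 8642578.088 m, y = -6805153.686 m.

x 8642580 m, y -6805150 m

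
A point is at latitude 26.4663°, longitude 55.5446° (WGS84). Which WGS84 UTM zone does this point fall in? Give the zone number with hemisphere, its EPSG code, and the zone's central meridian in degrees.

UTM zone = ⌊(λ + 180)/6⌋ + 1; 55.5446° ∈ [54°, 60°) → zone 40.
Hemisphere: N (φ ≥ 0).
Central meridian λ₀ = 6×40 − 183 = 57°.
EPSG code: 32640.

Zone 40N (EPSG:32640), central meridian 57°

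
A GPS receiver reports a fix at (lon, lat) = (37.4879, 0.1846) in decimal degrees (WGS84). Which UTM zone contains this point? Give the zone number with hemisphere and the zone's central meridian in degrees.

UTM zone = ⌊(λ + 180)/6⌋ + 1; 37.4879° ∈ [36°, 42°) → zone 37.
Hemisphere: N (φ ≥ 0).
Central meridian λ₀ = 6×37 − 183 = 39°.

Zone 37N, central meridian 39°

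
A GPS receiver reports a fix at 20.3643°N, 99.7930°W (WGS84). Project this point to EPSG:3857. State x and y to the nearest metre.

Web Mercator is spherical with R = a = 6378137 m.
x = R·λ = 6378137 × -1.741716420 = -11108905.945 m.
y = R·ln tan(π/4 + φ/2) = 6378137 × 0.363152684 = 2316237.568 m.

x -11108906 m, y 2316238 m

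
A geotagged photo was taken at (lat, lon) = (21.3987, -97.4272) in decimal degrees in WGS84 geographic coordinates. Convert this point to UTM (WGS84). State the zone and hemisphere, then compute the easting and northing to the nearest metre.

Zone 14N: E 663036 m, N 2367090 m

Longitude -97.4272° lies in the 6° band [-102°, -96°), giving zone 14; latitude is north of the equator, so 14N.
Zone 14 central meridian λ₀ = 6×14 − 183 = -99°; Δλ = +1.5728°.
Transverse Mercator on WGS84 with k₀ = 0.9996 gives E = 663036.347 m, N = 2367090.484 m.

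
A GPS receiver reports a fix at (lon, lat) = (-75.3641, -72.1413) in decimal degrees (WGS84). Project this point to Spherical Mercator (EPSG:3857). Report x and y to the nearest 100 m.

x -8389500 m, y -11804300 m

Web Mercator is spherical with R = a = 6378137 m.
x = R·λ = 6378137 × -1.315351683 = -8389493.236 m.
y = R·ln tan(π/4 + φ/2) = 6378137 × -1.850741113 = -11804280.373 m.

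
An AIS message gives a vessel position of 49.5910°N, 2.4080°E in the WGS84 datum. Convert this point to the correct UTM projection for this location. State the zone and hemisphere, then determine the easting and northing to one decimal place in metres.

Zone 31N: E 457214.4 m, N 5493326.1 m

Longitude 2.4080° lies in the 6° band [0°, 6°), giving zone 31; latitude is north of the equator, so 31N.
Zone 31 central meridian λ₀ = 6×31 − 183 = 3°; Δλ = -0.5920°.
Transverse Mercator on WGS84 with k₀ = 0.9996 gives E = 457214.373 m, N = 5493326.135 m.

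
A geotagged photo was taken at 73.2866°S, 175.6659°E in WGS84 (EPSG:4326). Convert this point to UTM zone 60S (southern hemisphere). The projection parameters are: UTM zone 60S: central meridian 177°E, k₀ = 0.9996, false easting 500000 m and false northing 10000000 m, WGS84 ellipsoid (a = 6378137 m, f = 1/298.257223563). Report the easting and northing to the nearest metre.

E 457179 m, N 1867071 m

Zone 60 central meridian λ₀ = 6×60 − 183 = 177°; Δλ = -1.3341°.
Transverse Mercator on WGS84 with k₀ = 0.9996 gives E = 457179.065 m, N = 1867071.198 m.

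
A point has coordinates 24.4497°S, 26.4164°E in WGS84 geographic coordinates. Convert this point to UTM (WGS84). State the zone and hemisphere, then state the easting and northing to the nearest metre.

Zone 35S: E 440849 m, N 7295859 m

Longitude 26.4164° lies in the 6° band [24°, 30°), giving zone 35; latitude is south of the equator, so 35S.
Zone 35 central meridian λ₀ = 6×35 − 183 = 27°; Δλ = -0.5836°.
Transverse Mercator on WGS84 with k₀ = 0.9996 gives E = 440848.830 m, N = 7295859.259 m.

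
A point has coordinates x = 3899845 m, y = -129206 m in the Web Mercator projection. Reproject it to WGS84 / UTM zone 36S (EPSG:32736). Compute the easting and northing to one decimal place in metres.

E 726212.9 m, N 9871637.6 m

Web Mercator inverse (R = 6378137 m) → φ = -1.16059787°, λ = 35.03290369°.
UTM 36S forward: E = 726212.935 m, N = 9871637.577 m.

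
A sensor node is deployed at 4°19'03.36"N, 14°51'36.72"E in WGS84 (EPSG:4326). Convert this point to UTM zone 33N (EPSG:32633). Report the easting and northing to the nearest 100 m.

E 484500 m, N 477200 m

Zone 33 central meridian λ₀ = 6×33 − 183 = 15°; Δλ = -0.1398°.
Transverse Mercator on WGS84 with k₀ = 0.9996 gives E = 484487.598 m, N = 477235.013 m.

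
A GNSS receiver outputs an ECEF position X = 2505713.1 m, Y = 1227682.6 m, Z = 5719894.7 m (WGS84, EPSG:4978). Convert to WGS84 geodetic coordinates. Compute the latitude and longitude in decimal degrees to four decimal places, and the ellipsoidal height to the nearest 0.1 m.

λ = atan2(Y, X) = 26.10269996°; p = √(X²+Y²) = 2790305.1 m.
Bowring's method on WGS84 (a = 6378137 m, b = 6356752.314 m) gives φ = 64.14700032°, h = 3350.220 m.

lat 64.1470°, lon 26.1027°, h 3350.2 m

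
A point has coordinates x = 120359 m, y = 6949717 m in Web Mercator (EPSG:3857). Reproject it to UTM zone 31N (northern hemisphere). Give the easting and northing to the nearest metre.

Web Mercator inverse (R = 6378137 m) → φ = 52.81970169°, λ = 1.08120329°.
UTM 31N forward: E = 370699.552 m, N = 5853939.424 m.

E 370700 m, N 5853939 m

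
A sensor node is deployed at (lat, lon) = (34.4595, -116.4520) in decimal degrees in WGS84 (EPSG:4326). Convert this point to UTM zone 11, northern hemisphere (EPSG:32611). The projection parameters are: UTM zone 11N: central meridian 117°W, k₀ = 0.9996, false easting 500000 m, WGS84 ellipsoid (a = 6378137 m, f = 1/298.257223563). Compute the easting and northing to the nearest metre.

Zone 11 central meridian λ₀ = 6×11 − 183 = -117°; Δλ = +0.5480°.
Transverse Mercator on WGS84 with k₀ = 0.9996 gives E = 550332.773 m, N = 3813242.534 m.

E 550333 m, N 3813243 m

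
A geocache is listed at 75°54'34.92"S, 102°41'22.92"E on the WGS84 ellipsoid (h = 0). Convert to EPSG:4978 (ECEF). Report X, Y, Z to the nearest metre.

X -342176 m, Y 1519628 m, Z -6164267 m

WGS84: a = 6378137 m, e² = 0.006694380; N(φ) = a/√(1−e²sin²φ) = 6398315.886 m.
X = (N+h)·cosφ·cosλ = -342175.804 m; Y = (N+h)·cosφ·sinλ = 1519627.501 m; Z = (N(1−e²)+h)·sinφ = -6164267.263 m.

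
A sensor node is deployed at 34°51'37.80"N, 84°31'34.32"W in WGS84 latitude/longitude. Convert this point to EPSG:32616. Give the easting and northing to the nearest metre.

Zone 16 central meridian λ₀ = 6×16 − 183 = -87°; Δλ = +2.4738°.
Transverse Mercator on WGS84 with k₀ = 0.9996 gives E = 726145.336 m, N = 3860364.717 m.

E 726145 m, N 3860365 m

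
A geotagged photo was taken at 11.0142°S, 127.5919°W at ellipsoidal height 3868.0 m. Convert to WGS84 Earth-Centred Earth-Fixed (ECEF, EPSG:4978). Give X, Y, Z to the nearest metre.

X -3821987 m, Y -4964403 m, Z -1211287 m

WGS84: a = 6378137 m, e² = 0.006694380; N(φ) = a/√(1−e²sin²φ) = 6378916.396 m.
X = (N+h)·cosφ·cosλ = -3821987.404 m; Y = (N+h)·cosφ·sinλ = -4964403.457 m; Z = (N(1−e²)+h)·sinφ = -1211286.981 m.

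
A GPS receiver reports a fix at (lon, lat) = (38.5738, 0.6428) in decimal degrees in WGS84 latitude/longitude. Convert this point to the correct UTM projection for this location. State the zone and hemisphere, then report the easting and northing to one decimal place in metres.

Longitude 38.5738° lies in the 6° band [36°, 42°), giving zone 37; latitude is north of the equator, so 37N.
Zone 37 central meridian λ₀ = 6×37 − 183 = 39°; Δλ = -0.4262°.
Transverse Mercator on WGS84 with k₀ = 0.9996 gives E = 452577.135 m, N = 71050.722 m.

Zone 37N: E 452577.1 m, N 71050.7 m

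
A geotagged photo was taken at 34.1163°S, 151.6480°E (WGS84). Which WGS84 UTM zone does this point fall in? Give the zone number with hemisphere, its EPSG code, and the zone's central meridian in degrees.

UTM zone = ⌊(λ + 180)/6⌋ + 1; 151.6480° ∈ [150°, 156°) → zone 56.
Hemisphere: S (φ < 0).
Central meridian λ₀ = 6×56 − 183 = 153°.
EPSG code: 32756.

Zone 56S (EPSG:32756), central meridian 153°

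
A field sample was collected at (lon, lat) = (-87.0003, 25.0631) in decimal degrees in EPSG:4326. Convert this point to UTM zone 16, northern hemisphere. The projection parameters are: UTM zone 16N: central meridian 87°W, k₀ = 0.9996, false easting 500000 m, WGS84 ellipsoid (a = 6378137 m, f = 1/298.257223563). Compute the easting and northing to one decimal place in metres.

Zone 16 central meridian λ₀ = 6×16 − 183 = -87°; Δλ = -0.0003°.
Transverse Mercator on WGS84 with k₀ = 0.9996 gives E = 499969.743 m, N = 2771934.7504 m.

E 499969.7 m, N 2771934.8 m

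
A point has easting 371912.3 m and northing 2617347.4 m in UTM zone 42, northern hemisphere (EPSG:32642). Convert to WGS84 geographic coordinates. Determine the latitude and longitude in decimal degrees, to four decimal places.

lat 23.6618°, lon 67.7440°

Zone 42N: λ₀ = 69°, k₀ = 0.9996, false easting 500000 m.
Meridian distance M = (N − FN)/k₀ = 2618394.8 m.
Inverse transverse Mercator on WGS84 gives φ = 23.66179979°, λ = 67.74400042°.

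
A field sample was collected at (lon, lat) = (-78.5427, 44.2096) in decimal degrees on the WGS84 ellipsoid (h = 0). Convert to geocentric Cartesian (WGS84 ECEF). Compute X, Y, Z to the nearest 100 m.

WGS84: a = 6378137 m, e² = 0.006694380; N(φ) = a/√(1−e²sin²φ) = 6388542.354 m.
X = (N+h)·cosφ·cosλ = 909614.629 m; Y = (N+h)·cosφ·sinλ = -4488016.459 m; Z = (N(1−e²)+h)·sinφ = 4424815.087 m.

X 909600 m, Y -4488000 m, Z 4424800 m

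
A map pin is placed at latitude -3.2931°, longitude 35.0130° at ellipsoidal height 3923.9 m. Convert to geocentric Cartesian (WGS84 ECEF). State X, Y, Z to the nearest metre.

WGS84: a = 6378137 m, e² = 0.006694380; N(φ) = a/√(1−e²sin²φ) = 6378207.448 m.
X = (N+h)·cosφ·cosλ = 5218473.932 m; Y = (N+h)·cosφ·sinλ = 3655779.621 m; Z = (N(1−e²)+h)·sinφ = -364161.124 m.

X 5218474 m, Y 3655780 m, Z -364161 m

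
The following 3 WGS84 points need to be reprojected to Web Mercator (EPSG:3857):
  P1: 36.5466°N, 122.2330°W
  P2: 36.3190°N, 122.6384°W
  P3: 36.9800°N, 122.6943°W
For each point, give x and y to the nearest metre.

Web Mercator: x = R·λ, y = R·ln tan(π/4+φ/2), R = 6378137 m.
P1 (36.5466°, -122.2330°) → (-13606915.318, 4376095.703) m.
P2 (36.3190°, -122.6384°) → (-13652044.240, 4344604.526) m.
P3 (36.9800°, -122.6943°) → (-13658266.999, 4436319.412) m.

P1: x -13606915 m, y 4376096 m; P2: x -13652044 m, y 4344605 m; P3: x -13658267 m, y 4436319 m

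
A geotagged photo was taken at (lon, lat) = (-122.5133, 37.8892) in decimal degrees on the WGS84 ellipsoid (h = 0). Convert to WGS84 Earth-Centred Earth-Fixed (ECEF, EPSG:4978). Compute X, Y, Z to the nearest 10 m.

X -2708970 m, Y -4250060 m, Z 3895750 m

WGS84: a = 6378137 m, e² = 0.006694380; N(φ) = a/√(1−e²sin²φ) = 6386204.283 m.
X = (N+h)·cosφ·cosλ = -2708972.110 m; Y = (N+h)·cosφ·sinλ = -4250057.029 m; Z = (N(1−e²)+h)·sinφ = 3895745.466 m.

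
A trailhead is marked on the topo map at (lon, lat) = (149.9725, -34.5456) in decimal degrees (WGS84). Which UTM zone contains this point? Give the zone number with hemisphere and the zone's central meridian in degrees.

UTM zone = ⌊(λ + 180)/6⌋ + 1; 149.9725° ∈ [144°, 150°) → zone 55.
Hemisphere: S (φ < 0).
Central meridian λ₀ = 6×55 − 183 = 147°.

Zone 55S, central meridian 147°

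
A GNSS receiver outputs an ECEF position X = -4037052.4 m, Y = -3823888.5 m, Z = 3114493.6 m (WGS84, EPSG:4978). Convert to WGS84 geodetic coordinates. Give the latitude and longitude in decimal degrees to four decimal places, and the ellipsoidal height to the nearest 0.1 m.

lat 29.4177°, lon -136.5533°, h 370.3 m

λ = atan2(Y, X) = -136.55330000°; p = √(X²+Y²) = 5560567.9 m.
Bowring's method on WGS84 (a = 6378137 m, b = 6356752.314 m) gives φ = 29.41769944°, h = 370.310 m.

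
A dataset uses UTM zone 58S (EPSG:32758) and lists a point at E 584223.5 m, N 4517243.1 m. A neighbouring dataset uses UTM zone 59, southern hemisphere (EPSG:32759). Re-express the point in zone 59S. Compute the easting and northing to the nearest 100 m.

UTM 58S → geographic: φ = -49.49159994°, λ = 166.16299953°.
UTM 59S (λ₀ = 171°) forward: E = 149769.496 m, N = 4506640.612 m.

E 149800 m, N 4506600 m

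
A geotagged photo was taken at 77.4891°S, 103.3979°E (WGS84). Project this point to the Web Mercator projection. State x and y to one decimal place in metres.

x 11510201.6 m, y -14100718.3 m

Web Mercator is spherical with R = a = 6378137 m.
x = R·λ = 6378137 × 1.804633795 = 11510201.577 m.
y = R·ln tan(π/4 + φ/2) = 6378137 × -2.210789500 = -14100718.310 m.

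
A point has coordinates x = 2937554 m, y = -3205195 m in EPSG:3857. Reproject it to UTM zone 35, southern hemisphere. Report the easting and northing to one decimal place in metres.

Web Mercator inverse (R = 6378137 m) → φ = -27.65220389°, λ = 26.38849656°.
UTM 35S forward: E = 439682.848 m, N = 6941174.427 m.

E 439682.8 m, N 6941174.4 m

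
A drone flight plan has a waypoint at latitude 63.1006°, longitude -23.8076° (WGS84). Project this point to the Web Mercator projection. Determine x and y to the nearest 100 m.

x -2650200 m, y 9125000 m

Web Mercator is spherical with R = a = 6378137 m.
x = R·λ = 6378137 × -0.415521007 = -2650249.909 m.
y = R·ln tan(π/4 + φ/2) = 6378137 × 1.430662412 = 9124960.865 m.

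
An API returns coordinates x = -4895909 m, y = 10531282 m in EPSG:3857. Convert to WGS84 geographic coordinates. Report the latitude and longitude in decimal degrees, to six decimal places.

lat 68.281899°, lon -43.980699°

R = 6378137 m. λ = x/R = -43.98069884°.
φ = 2·arctan(exp(y/R)) − 90° = 2·arctan(5.21299) − 90° = 68.28189882°.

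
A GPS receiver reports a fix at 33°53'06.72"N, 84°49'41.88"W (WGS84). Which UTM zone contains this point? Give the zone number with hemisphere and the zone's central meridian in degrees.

Zone 16N, central meridian -87°

UTM zone = ⌊(λ + 180)/6⌋ + 1; -84.8283° ∈ [-90°, -84°) → zone 16.
Hemisphere: N (φ ≥ 0).
Central meridian λ₀ = 6×16 − 183 = -87°.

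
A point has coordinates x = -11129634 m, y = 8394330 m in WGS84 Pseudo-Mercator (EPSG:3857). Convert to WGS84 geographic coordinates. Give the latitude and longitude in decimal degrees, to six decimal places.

lat 59.975701°, lon -99.979203°

R = 6378137 m. λ = x/R = -99.97920329°.
φ = 2·arctan(exp(y/R)) − 90° = 2·arctan(3.72889) − 90° = 59.97570113°.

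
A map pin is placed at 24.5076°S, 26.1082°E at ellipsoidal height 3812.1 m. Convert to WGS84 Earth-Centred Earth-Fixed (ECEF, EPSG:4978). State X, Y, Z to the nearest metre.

X 5217462 m, Y 2556934 m, Z -2631125 m

WGS84: a = 6378137 m, e² = 0.006694380; N(φ) = a/√(1−e²sin²φ) = 6381813.684 m.
X = (N+h)·cosφ·cosλ = 5217462.459 m; Y = (N+h)·cosφ·sinλ = 2556934.464 m; Z = (N(1−e²)+h)·sinφ = -2631124.796 m.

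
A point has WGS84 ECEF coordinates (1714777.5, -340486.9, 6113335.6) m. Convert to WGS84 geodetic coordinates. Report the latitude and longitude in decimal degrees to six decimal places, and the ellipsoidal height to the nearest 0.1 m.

lat 74.142300°, lon -11.230600°, h 39.7 m

λ = atan2(Y, X) = -11.23059978°; p = √(X²+Y²) = 1748254.3 m.
Bowring's method on WGS84 (a = 6378137 m, b = 6356752.314 m) gives φ = 74.14230008°, h = 39.709 m.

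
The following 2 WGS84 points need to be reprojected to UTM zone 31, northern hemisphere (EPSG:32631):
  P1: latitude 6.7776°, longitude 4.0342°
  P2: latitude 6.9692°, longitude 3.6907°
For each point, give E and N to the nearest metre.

P1: E 614288 m, N 749285 m; P2: E 576295 m, N 770400 m

UTM zone 31N: λ₀ = 3°, k₀ = 0.9996.
P1 (6.7776°, 4.0342°) → (614287.754, 749285.170) m.
P2 (6.9692°, 3.6907°) → (576295.321, 770399.835) m.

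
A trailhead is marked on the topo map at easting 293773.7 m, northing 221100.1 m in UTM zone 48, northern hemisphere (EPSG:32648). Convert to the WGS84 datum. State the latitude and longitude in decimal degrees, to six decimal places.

Zone 48N: λ₀ = 105°, k₀ = 0.9996, false easting 500000 m.
Meridian distance M = (N − FN)/k₀ = 221188.6 m.
Inverse transverse Mercator on WGS84 gives φ = 1.99930034°, λ = 103.14590005°.

lat 1.999300°, lon 103.145900°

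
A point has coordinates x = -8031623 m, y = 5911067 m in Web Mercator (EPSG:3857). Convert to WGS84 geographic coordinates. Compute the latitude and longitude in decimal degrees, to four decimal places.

R = 6378137 m. λ = x/R = -72.14929697°.
φ = 2·arctan(exp(y/R)) − 90° = 2·arctan(2.52634) − 90° = 46.80969755°.

lat 46.8097°, lon -72.1493°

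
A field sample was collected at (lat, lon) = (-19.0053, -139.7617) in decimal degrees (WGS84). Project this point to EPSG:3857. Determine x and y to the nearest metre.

x -15558201 m, y -2155560 m

Web Mercator is spherical with R = a = 6378137 m.
x = R·λ = 6378137 × -2.439301833 = -15558201.276 m.
y = R·ln tan(π/4 + φ/2) = 6378137 × -0.337960742 = -2155559.914 m.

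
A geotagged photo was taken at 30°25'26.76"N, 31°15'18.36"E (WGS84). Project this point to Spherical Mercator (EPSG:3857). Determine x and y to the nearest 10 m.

x 3479300 m, y 3558180 m

Web Mercator is spherical with R = a = 6378137 m.
x = R·λ = 6378137 × 0.545504403 = 3479301.817 m.
y = R·ln tan(π/4 + φ/2) = 6378137 × 0.557871564 = 3558181.261 m.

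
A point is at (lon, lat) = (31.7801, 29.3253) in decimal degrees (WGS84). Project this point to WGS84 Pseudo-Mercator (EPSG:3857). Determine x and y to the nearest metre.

x 3537745 m, y 3417115 m

Web Mercator is spherical with R = a = 6378137 m.
x = R·λ = 6378137 × 0.554667382 = 3537744.549 m.
y = R·ln tan(π/4 + φ/2) = 6378137 × 0.535754398 = 3417114.947 m.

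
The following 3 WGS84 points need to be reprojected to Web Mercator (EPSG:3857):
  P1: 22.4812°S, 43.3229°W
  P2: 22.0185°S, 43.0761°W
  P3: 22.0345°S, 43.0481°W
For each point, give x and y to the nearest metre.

P1: x -4822683 m, y -2569398 m; P2: x -4795210 m, y -2513747 m; P3: x -4792093 m, y -2515668 m

Web Mercator: x = R·λ, y = R·ln tan(π/4+φ/2), R = 6378137 m.
P1 (-22.4812°, -43.3229°) → (-4822683.168, -2569397.964) m.
P2 (-22.0185°, -43.0761°) → (-4795209.517, -2513746.526) m.
P3 (-22.0345°, -43.0481°) → (-4792092.572, -2515667.876) m.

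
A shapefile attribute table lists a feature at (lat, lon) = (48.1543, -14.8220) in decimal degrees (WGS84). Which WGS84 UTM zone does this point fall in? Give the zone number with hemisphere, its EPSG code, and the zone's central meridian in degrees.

Zone 28N (EPSG:32628), central meridian -15°

UTM zone = ⌊(λ + 180)/6⌋ + 1; -14.8220° ∈ [-18°, -12°) → zone 28.
Hemisphere: N (φ ≥ 0).
Central meridian λ₀ = 6×28 − 183 = -15°.
EPSG code: 32628.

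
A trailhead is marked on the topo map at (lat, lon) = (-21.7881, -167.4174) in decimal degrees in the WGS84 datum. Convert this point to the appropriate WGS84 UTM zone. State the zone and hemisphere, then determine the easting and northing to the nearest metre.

Zone 3S: E 250051 m, N 7588669 m

Longitude -167.4174° lies in the 6° band [-168°, -162°), giving zone 3; latitude is south of the equator, so 3S.
Zone 3 central meridian λ₀ = 6×3 − 183 = -165°; Δλ = -2.4174°.
Transverse Mercator on WGS84 with k₀ = 0.9996 gives E = 250050.837 m, N = 7588669.138 m.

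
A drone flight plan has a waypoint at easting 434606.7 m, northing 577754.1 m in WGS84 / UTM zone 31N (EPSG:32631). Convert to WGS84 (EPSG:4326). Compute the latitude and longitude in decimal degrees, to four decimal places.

Zone 31N: λ₀ = 3°, k₀ = 0.9996, false easting 500000 m.
Meridian distance M = (N − FN)/k₀ = 577985.3 m.
Inverse transverse Mercator on WGS84 gives φ = 5.22669968°, λ = 2.40989993°.

lat 5.2267°, lon 2.4099°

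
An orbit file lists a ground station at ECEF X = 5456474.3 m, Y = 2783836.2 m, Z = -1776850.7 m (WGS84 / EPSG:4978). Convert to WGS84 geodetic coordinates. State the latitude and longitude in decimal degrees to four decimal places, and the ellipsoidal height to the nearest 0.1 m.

lat -16.2791°, lon 27.0302°, h 1622.1 m

λ = atan2(Y, X) = 27.03019989°; p = √(X²+Y²) = 6125590.2 m.
Bowring's method on WGS84 (a = 6378137 m, b = 6356752.314 m) gives φ = -16.27910033°, h = 1622.139 m.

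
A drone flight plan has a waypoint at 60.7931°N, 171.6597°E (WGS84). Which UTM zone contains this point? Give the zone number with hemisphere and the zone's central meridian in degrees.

UTM zone = ⌊(λ + 180)/6⌋ + 1; 171.6597° ∈ [168°, 174°) → zone 59.
Hemisphere: N (φ ≥ 0).
Central meridian λ₀ = 6×59 − 183 = 171°.

Zone 59N, central meridian 171°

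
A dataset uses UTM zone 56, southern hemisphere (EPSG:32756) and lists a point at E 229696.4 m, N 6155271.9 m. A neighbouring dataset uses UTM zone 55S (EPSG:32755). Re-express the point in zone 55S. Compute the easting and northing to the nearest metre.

E 779227 m, N 6155006 m

UTM 56S → geographic: φ = -34.70890042°, λ = 150.04870044°.
UTM 55S (λ₀ = 147°) forward: E = 779227.285 m, N = 6155005.603 m.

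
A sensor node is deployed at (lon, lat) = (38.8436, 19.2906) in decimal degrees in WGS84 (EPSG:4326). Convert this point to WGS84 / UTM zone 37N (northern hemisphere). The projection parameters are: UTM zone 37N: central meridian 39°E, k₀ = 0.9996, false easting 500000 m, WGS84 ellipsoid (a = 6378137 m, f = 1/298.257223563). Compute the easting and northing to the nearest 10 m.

E 483570 m, N 2132990 m

Zone 37 central meridian λ₀ = 6×37 − 183 = 39°; Δλ = -0.1564°.
Transverse Mercator on WGS84 with k₀ = 0.9996 gives E = 483567.687 m, N = 2132989.616 m.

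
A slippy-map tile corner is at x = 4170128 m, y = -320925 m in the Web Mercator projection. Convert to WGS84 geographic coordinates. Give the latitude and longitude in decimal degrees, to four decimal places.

lat -2.8817°, lon 37.4609°

R = 6378137 m. λ = x/R = 37.46089719°.
φ = 2·arctan(exp(y/R)) − 90° = 2·arctan(0.95093) − 90° = -2.88170263°.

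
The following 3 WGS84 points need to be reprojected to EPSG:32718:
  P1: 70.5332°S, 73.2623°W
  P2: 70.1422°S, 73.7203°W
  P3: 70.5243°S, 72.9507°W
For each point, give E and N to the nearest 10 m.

UTM zone 18S: λ₀ = -75°, k₀ = 0.9996.
P1 (-70.5332°, -73.2623°) → (564624.993, 2173739.946) m.
P2 (-70.1422°, -73.7203°) → (548511.692, 2217759.396) m.
P3 (-70.5243°, -72.9507°) → (576243.300, 2174370.917) m.

P1: E 564620 m, N 2173740 m; P2: E 548510 m, N 2217760 m; P3: E 576240 m, N 2174370 m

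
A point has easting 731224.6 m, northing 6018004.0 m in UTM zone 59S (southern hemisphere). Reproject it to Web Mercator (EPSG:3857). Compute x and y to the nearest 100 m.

Unproject from UTM 59S (λ₀ = 171°) → φ = -35.95500015°, λ = 173.56380036°.
Web Mercator (R = 6378137 m): x = 19321033.876 m, y = -4294431.228 m.

x 19321000 m, y -4294400 m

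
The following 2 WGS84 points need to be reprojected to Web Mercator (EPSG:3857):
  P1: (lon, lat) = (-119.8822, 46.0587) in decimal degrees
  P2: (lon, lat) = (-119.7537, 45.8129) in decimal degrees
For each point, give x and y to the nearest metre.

P1: x -13345225 m, y 5789761 m; P2: x -13330921 m, y 5750417 m

Web Mercator: x = R·λ, y = R·ln tan(π/4+φ/2), R = 6378137 m.
P1 (46.0587°, -119.8822°) → (-13345225.459, 5789760.931) m.
P2 (45.8129°, -119.7537°) → (-13330920.905, 5750416.841) m.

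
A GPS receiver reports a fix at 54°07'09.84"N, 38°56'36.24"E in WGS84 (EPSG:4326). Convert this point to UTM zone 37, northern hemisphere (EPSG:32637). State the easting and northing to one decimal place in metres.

E 496300.5 m, N 5996807.8 m

Zone 37 central meridian λ₀ = 6×37 − 183 = 39°; Δλ = -0.0566°.
Transverse Mercator on WGS84 with k₀ = 0.9996 gives E = 496300.521 m, N = 5996807.777 m.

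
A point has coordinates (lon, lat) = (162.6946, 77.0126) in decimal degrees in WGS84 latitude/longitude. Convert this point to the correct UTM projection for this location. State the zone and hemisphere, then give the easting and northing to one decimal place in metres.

Longitude 162.6946° lies in the 6° band [162°, 168°), giving zone 58; latitude is north of the equator, so 58N.
Zone 58 central meridian λ₀ = 6×58 − 183 = 165°; Δλ = -2.3054°.
Transverse Mercator on WGS84 with k₀ = 0.9996 gives E = 442177.458 m, N = 8549312.935 m.

Zone 58N: E 442177.5 m, N 8549312.9 m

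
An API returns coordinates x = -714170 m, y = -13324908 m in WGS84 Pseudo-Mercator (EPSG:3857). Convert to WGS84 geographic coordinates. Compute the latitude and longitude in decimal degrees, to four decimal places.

R = 6378137 m. λ = x/R = -6.41549826°.
φ = 2·arctan(exp(y/R)) − 90° = 2·arctan(0.12379) − 90° = -75.88629954°.

lat -75.8863°, lon -6.4155°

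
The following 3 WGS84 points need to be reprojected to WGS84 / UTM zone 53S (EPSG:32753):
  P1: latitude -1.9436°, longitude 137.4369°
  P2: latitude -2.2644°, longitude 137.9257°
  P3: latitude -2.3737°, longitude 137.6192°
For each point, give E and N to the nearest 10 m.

P1: E 771090 m, N 9784980 m; P2: E 825450 m, N 9749390 m; P3: E 791300 m, N 9737360 m

UTM zone 53S: λ₀ = 135°, k₀ = 0.9996.
P1 (-1.9436°, 137.4369°) → (771093.105, 9784977.359) m.
P2 (-2.2644°, 137.9257°) → (825446.614, 9749385.935) m.
P3 (-2.3737°, 137.6192°) → (791304.784, 9737357.409) m.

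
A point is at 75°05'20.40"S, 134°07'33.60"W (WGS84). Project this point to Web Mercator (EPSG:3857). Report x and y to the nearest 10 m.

x -14930840 m, y -12970630 m

Web Mercator is spherical with R = a = 6378137 m.
x = R·λ = 6378137 × -2.340940313 = -14930838.022 m.
y = R·ln tan(π/4 + φ/2) = 6378137 × -2.033608545 = -12970633.902 m.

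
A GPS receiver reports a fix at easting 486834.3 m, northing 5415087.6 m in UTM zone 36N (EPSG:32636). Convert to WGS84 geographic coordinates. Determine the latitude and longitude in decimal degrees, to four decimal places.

Zone 36N: λ₀ = 33°, k₀ = 0.9996, false easting 500000 m.
Meridian distance M = (N − FN)/k₀ = 5417254.5 m.
Inverse transverse Mercator on WGS84 gives φ = 48.88859965°, λ = 32.82039954°.

lat 48.8886°, lon 32.8204°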